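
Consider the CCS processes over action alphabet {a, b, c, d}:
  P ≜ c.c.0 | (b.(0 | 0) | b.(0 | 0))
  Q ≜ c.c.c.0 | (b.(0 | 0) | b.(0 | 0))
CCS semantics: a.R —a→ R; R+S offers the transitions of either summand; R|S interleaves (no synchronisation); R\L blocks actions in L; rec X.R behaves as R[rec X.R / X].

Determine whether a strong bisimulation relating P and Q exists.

LTS(P): 12 reachable states
  p0 = c.c.0 | (b.(0 | 0) | b.(0 | 0)) | —b→ p1, —b→ p2, —c→ p3
  p1 = c.c.0 | (0 | 0 | b.(0 | 0)) | —b→ p4, —c→ p5
  p2 = c.c.0 | (b.(0 | 0) | (0 | 0)) | —b→ p4, —c→ p6
  p3 = c.0 | (b.(0 | 0) | b.(0 | 0)) | —b→ p5, —b→ p6, —c→ p7
  p4 = c.c.0 | (0 | 0 | (0 | 0)) | —c→ p8
  p5 = c.0 | (0 | 0 | b.(0 | 0)) | —b→ p8, —c→ p9
  p6 = c.0 | (b.(0 | 0) | (0 | 0)) | —b→ p8, —c→ p10
  p7 = 0 | (b.(0 | 0) | b.(0 | 0)) | —b→ p10, —b→ p9
  p8 = c.0 | (0 | 0 | (0 | 0)) | —c→ p11
  p9 = 0 | (0 | 0 | b.(0 | 0)) | —b→ p11
  p10 = 0 | (b.(0 | 0) | (0 | 0)) | —b→ p11
  p11 = 0 | (0 | 0 | (0 | 0)) | stopped
LTS(Q): 16 reachable states
  q0 = c.c.c.0 | (b.(0 | 0) | b.(0 | 0)) | —b→ q1, —b→ q2, —c→ q3
  q1 = c.c.c.0 | (0 | 0 | b.(0 | 0)) | —b→ q4, —c→ q5
  q2 = c.c.c.0 | (b.(0 | 0) | (0 | 0)) | —b→ q4, —c→ q6
  q3 = c.c.0 | (b.(0 | 0) | b.(0 | 0)) | —b→ q5, —b→ q6, —c→ q7
  q4 = c.c.c.0 | (0 | 0 | (0 | 0)) | —c→ q8
  q5 = c.c.0 | (0 | 0 | b.(0 | 0)) | —b→ q8, —c→ q9
  q6 = c.c.0 | (b.(0 | 0) | (0 | 0)) | —b→ q8, —c→ q10
  q7 = c.0 | (b.(0 | 0) | b.(0 | 0)) | —b→ q10, —b→ q9, —c→ q11
  q8 = c.c.0 | (0 | 0 | (0 | 0)) | —c→ q12
  q9 = c.0 | (0 | 0 | b.(0 | 0)) | —b→ q12, —c→ q13
  q10 = c.0 | (b.(0 | 0) | (0 | 0)) | —b→ q12, —c→ q14
  q11 = 0 | (b.(0 | 0) | b.(0 | 0)) | —b→ q13, —b→ q14
  q12 = c.0 | (0 | 0 | (0 | 0)) | —c→ q15
  q13 = 0 | (0 | 0 | b.(0 | 0)) | —b→ q15
  q14 = 0 | (b.(0 | 0) | (0 | 0)) | —b→ q15
  q15 = 0 | (0 | 0 | (0 | 0)) | stopped
Coarsest stable partition (strong bisimilarity classes):
  B0 = {p0, q3}
  B1 = {p1, p2, q5, q6}
  B2 = {p4, q8}
  B3 = {p8, q12}
  B4 = {p11, q15}
  B5 = {p5, p6, q10, q9}
  B6 = {p10, p9, q13, q14}
  B7 = {p3, q7}
  B8 = {p7, q11}
  B9 = {q0}
  B10 = {q1, q2}
  B11 = {q4}
p0 ∈ B0, q0 ∈ B9 → different blocks

P ≁ Q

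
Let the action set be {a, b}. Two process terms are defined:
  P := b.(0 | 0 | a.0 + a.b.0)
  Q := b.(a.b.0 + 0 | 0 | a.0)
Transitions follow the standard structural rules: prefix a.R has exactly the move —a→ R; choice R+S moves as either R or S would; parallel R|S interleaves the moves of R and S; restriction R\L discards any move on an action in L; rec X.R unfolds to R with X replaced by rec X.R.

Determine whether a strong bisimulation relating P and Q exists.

P's transition system — 5 states:
  m0 = b.(0 | 0 | a.0 + a.b.0) :: -b-> m1
  m1 = 0 | 0 | a.0 + a.b.0 :: -a-> m2, -a-> m3
  m2 = 0 | 0 | 0 :: deadlocked
  m3 = b.0 :: -b-> m4
  m4 = 0 :: deadlocked
Q's transition system — 5 states:
  n0 = b.(a.b.0 + 0 | 0 | a.0) :: -b-> n1
  n1 = a.b.0 + 0 | 0 | a.0 :: -a-> n2, -a-> n3
  n2 = 0 | 0 | 0 :: deadlocked
  n3 = b.0 :: -b-> n4
  n4 = 0 :: deadlocked
Bisimilarity quotient blocks:
  B0 = {m0, n0}
  B1 = {m1, n1}
  B2 = {m2, m4, n2, n4}
  B3 = {m3, n3}
m0 ∈ B0, n0 ∈ B0 → same block

YES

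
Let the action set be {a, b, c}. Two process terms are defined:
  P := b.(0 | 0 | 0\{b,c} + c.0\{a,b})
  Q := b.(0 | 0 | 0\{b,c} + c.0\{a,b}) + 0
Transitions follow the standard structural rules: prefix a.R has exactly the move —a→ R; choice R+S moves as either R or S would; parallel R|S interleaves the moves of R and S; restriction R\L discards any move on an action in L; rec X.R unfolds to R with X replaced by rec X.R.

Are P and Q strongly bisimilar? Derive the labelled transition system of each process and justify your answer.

YES

Reachable graph of P (3 states):
  u0 = b.(0 | 0 | 0\{b,c} + c.0\{a,b}) | —b→ u1
  u1 = 0 | 0 | 0\{b,c} + c.0\{a,b} | —c→ u2
  u2 = 0\{a,b} | deadlocked
Reachable graph of Q (3 states):
  v0 = b.(0 | 0 | 0\{b,c} + c.0\{a,b}) + 0 | —b→ v1
  v1 = 0 | 0 | 0\{b,c} + c.0\{a,b} | —c→ v2
  v2 = 0\{a,b} | deadlocked
Partition-refinement fixed point:
  B0 = {u0, v0}
  B1 = {u1, v1}
  B2 = {u2, v2}
u0 ∈ B0, v0 ∈ B0 → same block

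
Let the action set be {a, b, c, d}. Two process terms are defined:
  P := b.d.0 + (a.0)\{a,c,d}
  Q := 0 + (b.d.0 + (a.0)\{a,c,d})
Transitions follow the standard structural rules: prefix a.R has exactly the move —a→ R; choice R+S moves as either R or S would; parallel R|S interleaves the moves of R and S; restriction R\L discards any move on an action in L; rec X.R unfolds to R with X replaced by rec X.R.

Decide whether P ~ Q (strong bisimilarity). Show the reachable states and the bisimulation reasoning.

Reachable graph of P (3 states):
  p0 = b.d.0 + (a.0)\{a,c,d} | —b→ p1
  p1 = d.0 | —d→ p2
  p2 = 0 | (no moves)
Reachable graph of Q (3 states):
  q0 = 0 + (b.d.0 + (a.0)\{a,c,d}) | —b→ q1
  q1 = d.0 | —d→ q2
  q2 = 0 | (no moves)
Coarsest stable partition (strong bisimilarity classes):
  B0 = {p0, q0}
  B1 = {p1, q1}
  B2 = {p2, q2}
p0 ∈ B0, q0 ∈ B0 → same block

P ~ Q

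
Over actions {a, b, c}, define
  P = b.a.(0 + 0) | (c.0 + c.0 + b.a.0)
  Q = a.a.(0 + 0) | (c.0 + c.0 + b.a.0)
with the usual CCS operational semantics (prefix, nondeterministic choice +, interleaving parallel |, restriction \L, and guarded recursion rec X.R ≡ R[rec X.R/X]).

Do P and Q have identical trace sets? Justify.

Reachable graph of P (9 states):
  s0 = b.a.(0 + 0) | (c.0 + c.0 + b.a.0) :: --b--▸ s1, --b--▸ s2, --c--▸ s3
  s1 = a.(0 + 0) | (c.0 + c.0 + b.a.0) :: --a--▸ s4, --b--▸ s5, --c--▸ s6
  s2 = b.a.(0 + 0) | a.0 :: --a--▸ s3, --b--▸ s5
  s3 = b.a.(0 + 0) | 0 :: --b--▸ s6
  s4 = (0 + 0) | (c.0 + c.0 + b.a.0) :: --b--▸ s7, --c--▸ s8
  s5 = a.(0 + 0) | a.0 :: --a--▸ s6, --a--▸ s7
  s6 = a.(0 + 0) | 0 :: --a--▸ s8
  s7 = (0 + 0) | a.0 :: --a--▸ s8
  s8 = (0 + 0) | 0 :: ·
Reachable graph of Q (9 states):
  t0 = a.a.(0 + 0) | (c.0 + c.0 + b.a.0) :: --a--▸ t1, --b--▸ t2, --c--▸ t3
  t1 = a.(0 + 0) | (c.0 + c.0 + b.a.0) :: --a--▸ t4, --b--▸ t5, --c--▸ t6
  t2 = a.a.(0 + 0) | a.0 :: --a--▸ t3, --a--▸ t5
  t3 = a.a.(0 + 0) | 0 :: --a--▸ t6
  t4 = (0 + 0) | (c.0 + c.0 + b.a.0) :: --b--▸ t7, --c--▸ t8
  t5 = a.(0 + 0) | a.0 :: --a--▸ t6, --a--▸ t7
  t6 = a.(0 + 0) | 0 :: --a--▸ t8
  t7 = (0 + 0) | a.0 :: --a--▸ t8
  t8 = (0 + 0) | 0 :: ·
Trace ⟨bb⟩ through P, begin at {s0}:
  [1] b ⇒ {s1, s2}
  [2] b ⇒ {s5}
  P completes σ.
Trace ⟨bb⟩ through Q, begin at {t0}:
  [1] b ⇒ {t2}
  [2] b ⇒ ∅ (Q stuck)

traces(P) ≠ traces(Q) — witness ⟨bb⟩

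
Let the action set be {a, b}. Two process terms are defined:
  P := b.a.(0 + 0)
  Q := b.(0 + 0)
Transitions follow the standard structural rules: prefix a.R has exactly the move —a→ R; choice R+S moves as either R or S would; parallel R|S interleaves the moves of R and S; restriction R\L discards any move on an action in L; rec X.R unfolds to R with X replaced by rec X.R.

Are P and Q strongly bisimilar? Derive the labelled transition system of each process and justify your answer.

P ≁ Q

Reachable graph of P (3 states):
  s0 = b.a.(0 + 0) has moves =b=> s1
  s1 = a.(0 + 0) has moves =a=> s2
  s2 = 0 + 0 has moves ∅
Reachable graph of Q (2 states):
  t0 = b.(0 + 0) has moves =b=> t1
  t1 = 0 + 0 has moves ∅
Partition-refinement fixed point:
  B0 = {s0}
  B1 = {s1}
  B2 = {s2, t1}
  B3 = {t0}
s0 ∈ B0, t0 ∈ B3 → different blocks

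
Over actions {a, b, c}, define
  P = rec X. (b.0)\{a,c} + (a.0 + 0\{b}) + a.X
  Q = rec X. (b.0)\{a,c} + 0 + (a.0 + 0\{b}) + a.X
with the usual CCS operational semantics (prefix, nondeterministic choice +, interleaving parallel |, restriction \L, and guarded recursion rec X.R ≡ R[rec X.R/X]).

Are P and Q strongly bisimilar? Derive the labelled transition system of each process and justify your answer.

Reachable graph of P (3 states):
  u0 = rec X. (b.0)\{a,c} + (a.0 + 0\{b}) + a.X → =a=> u0, =a=> u1, =b=> u2
  u1 = 0 → ∅
  u2 = 0\{a,c} → ∅
Reachable graph of Q (3 states):
  v0 = rec X. (b.0)\{a,c} + 0 + (a.0 + 0\{b}) + a.X → =a=> v0, =a=> v1, =b=> v2
  v1 = 0 → ∅
  v2 = 0\{a,c} → ∅
Bisimilarity quotient blocks:
  B0 = {u0, v0}
  B1 = {u1, u2, v1, v2}
u0 ∈ B0, v0 ∈ B0 → same block

bisimilar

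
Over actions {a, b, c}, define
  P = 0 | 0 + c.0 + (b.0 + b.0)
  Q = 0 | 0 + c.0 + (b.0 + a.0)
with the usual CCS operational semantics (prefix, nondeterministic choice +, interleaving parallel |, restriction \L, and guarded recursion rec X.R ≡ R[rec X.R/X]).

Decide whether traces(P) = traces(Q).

Reachable graph of P (2 states):
  s0 = 0 | 0 + c.0 + (b.0 + b.0) :: =b=> s1, =c=> s1
  s1 = 0 :: ·
Reachable graph of Q (2 states):
  t0 = 0 | 0 + c.0 + (b.0 + a.0) :: =a=> t1, =b=> t1, =c=> t1
  t1 = 0 :: ·
Run σ = ⟨a⟩ on Q: start {t0}
  step 1 (a): {t1}
  ✓ Q
Run σ = ⟨a⟩ on P: start {s0}
  step 1 (a): ∅  — P cannot continue

trace-distinct — witness ⟨a⟩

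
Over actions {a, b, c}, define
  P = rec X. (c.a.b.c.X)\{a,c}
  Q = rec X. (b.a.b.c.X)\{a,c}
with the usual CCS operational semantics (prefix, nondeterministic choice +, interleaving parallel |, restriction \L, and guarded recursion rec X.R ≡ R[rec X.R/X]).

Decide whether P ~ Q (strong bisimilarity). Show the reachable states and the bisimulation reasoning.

not bisimilar

P's transition system — 1 states:
  p0 = rec X. (c.a.b.c.X)\{a,c} :: (no moves)
Q's transition system — 2 states:
  q0 = rec X. (b.a.b.c.X)\{a,c} :: —b→ q1
  q1 = (a.b.c.(rec X. (b.a.b.c.X)\{a,c}))\{a,c} :: (no moves)
Partition-refinement fixed point:
  B0 = {p0, q1}
  B1 = {q0}
p0 ∈ B0, q0 ∈ B1 → different blocks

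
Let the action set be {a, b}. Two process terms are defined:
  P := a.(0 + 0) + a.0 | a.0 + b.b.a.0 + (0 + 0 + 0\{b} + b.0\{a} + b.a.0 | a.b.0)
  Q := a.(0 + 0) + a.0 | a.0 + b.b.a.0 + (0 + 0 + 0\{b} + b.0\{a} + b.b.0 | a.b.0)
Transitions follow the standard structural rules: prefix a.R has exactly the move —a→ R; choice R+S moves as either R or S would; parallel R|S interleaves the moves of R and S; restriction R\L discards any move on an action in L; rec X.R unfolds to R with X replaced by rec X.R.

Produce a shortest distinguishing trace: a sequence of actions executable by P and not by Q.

aba

LTS(P): 15 reachable states
  m0 = a.(0 + 0) + a.0 | a.0 + b.b.a.0 + (0 + 0 + 0\{b} + b.0\{a} + b.a.0 | a.b.0) → -a-> m1, -a-> m2, -a-> m3, -a-> m4, -b-> m5, -b-> m6, -b-> m7
  m1 = 0 + 0 → deadlocked
  m2 = 0 | a.0 → -a-> m8
  m3 = a.0 | 0 → -a-> m8
  m4 = b.a.0 | b.0 → -b-> m10, -b-> m9
  m5 = 0\{a} → deadlocked
  m6 = a.0 | a.b.0 → -a-> m11, -a-> m9
  m7 = b.a.0 → -b-> m12
  m8 = 0 | 0 → deadlocked
  m9 = a.0 | b.0 → -a-> m13, -b-> m3
  m10 = b.a.0 | 0 → -b-> m3
  m11 = 0 | a.b.0 → -a-> m13
  m12 = a.0 → -a-> m14
  m13 = 0 | b.0 → -b-> m8
  m14 = 0 → deadlocked
LTS(Q): 16 reachable states
  n0 = a.(0 + 0) + a.0 | a.0 + b.b.a.0 + (0 + 0 + 0\{b} + b.0\{a} + b.b.0 | a.b.0) → -a-> n1, -a-> n2, -a-> n3, -a-> n4, -b-> n5, -b-> n6, -b-> n7
  n1 = 0 + 0 → deadlocked
  n2 = 0 | a.0 → -a-> n8
  n3 = a.0 | 0 → -a-> n8
  n4 = b.b.0 | b.0 → -b-> n10, -b-> n9
  n5 = 0\{a} → deadlocked
  n6 = b.0 | a.b.0 → -a-> n9, -b-> n11
  n7 = b.a.0 → -b-> n12
  n8 = 0 | 0 → deadlocked
  n9 = b.0 | b.0 → -b-> n13, -b-> n14
  n10 = b.b.0 | 0 → -b-> n14
  n11 = 0 | a.b.0 → -a-> n13
  n12 = a.0 → -a-> n15
  n13 = 0 | b.0 → -b-> n8
  n14 = b.0 | 0 → -b-> n8
  n15 = 0 → deadlocked
Trace ⟨aba⟩ through P, begin at {m0}:
  step 1 (a): {m1, m2, m3, m4}
  step 2 (b): {m10, m9}
  step 3 (a): {m13}
  P completes σ.
Trace ⟨aba⟩ through Q, begin at {n0}:
  step 1 (a): {n1, n2, n3, n4}
  step 2 (b): {n10, n9}
  step 3 (a): ∅  — Q cannot continue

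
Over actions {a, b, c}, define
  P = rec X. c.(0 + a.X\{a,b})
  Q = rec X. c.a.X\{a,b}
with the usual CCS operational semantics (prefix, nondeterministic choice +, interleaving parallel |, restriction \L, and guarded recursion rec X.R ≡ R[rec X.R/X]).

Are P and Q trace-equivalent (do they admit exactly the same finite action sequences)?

P's transition system — 4 states:
  m0 = rec X. c.(0 + a.X\{a,b}) :: ··c··> m1
  m1 = 0 + a.(rec X. c.(0 + a.X\{a,b}))\{a,b} :: ··a··> m2
  m2 = (rec X. c.(0 + a.X\{a,b}))\{a,b} :: ··c··> m3
  m3 = (0 + a.(rec X. c.(0 + a.X\{a,b}))\{a,b})\{a,b} :: stopped
Q's transition system — 4 states:
  n0 = rec X. c.a.X\{a,b} :: ··c··> n1
  n1 = a.(rec X. c.a.X\{a,b})\{a,b} :: ··a··> n2
  n2 = (rec X. c.a.X\{a,b})\{a,b} :: ··c··> n3
  n3 = (a.(rec X. c.a.X\{a,b})\{a,b})\{a,b} :: stopped
Bisimilarity quotient blocks:
  B0 = {m0, n0}
  B1 = {m1, n1}
  B2 = {m2, n2}
  B3 = {m3, n3}
m0 ∈ B0, n0 ∈ B0 → same block
Bisimilar ⇒ trace-equivalent.

trace-equivalent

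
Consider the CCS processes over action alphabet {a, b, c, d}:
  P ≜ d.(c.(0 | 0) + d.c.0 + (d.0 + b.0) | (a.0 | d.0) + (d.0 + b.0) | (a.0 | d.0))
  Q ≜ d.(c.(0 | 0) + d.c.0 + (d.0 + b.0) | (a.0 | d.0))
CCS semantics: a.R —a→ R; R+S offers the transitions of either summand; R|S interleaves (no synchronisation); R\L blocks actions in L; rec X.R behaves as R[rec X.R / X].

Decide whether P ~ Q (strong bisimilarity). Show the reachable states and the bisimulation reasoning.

LTS(P): 12 reachable states
  u0 = d.(c.(0 | 0) + d.c.0 + (d.0 + b.0) | (a.0 | d.0) + (d.0 + b.0) | (a.0 | d.0)) :: ··d··> u1
  u1 = c.(0 | 0) + d.c.0 + (d.0 + b.0) | (a.0 | d.0) + (d.0 + b.0) | (a.0 | d.0) :: ··a··> u2, ··b··> u3, ··c··> u4, ··d··> u3, ··d··> u5, ··d··> u6
  u2 = (d.0 + b.0) | (0 | d.0) :: ··b··> u7, ··d··> u7, ··d··> u8
  u3 = 0 | (a.0 | d.0) :: ··a··> u7, ··d··> u9
  u4 = 0 | 0 :: ∅
  u5 = (d.0 + b.0) | (a.0 | 0) :: ··a··> u8, ··b··> u9, ··d··> u9
  u6 = c.0 :: ··c··> u10
  u7 = 0 | (0 | d.0) :: ··d··> u11
  u8 = (d.0 + b.0) | (0 | 0) :: ··b··> u11, ··d··> u11
  u9 = 0 | (a.0 | 0) :: ··a··> u11
  u10 = 0 :: ∅
  u11 = 0 | (0 | 0) :: ∅
LTS(Q): 12 reachable states
  v0 = d.(c.(0 | 0) + d.c.0 + (d.0 + b.0) | (a.0 | d.0)) :: ··d··> v1
  v1 = c.(0 | 0) + d.c.0 + (d.0 + b.0) | (a.0 | d.0) :: ··a··> v2, ··b··> v3, ··c··> v4, ··d··> v3, ··d··> v5, ··d··> v6
  v2 = (d.0 + b.0) | (0 | d.0) :: ··b··> v7, ··d··> v7, ··d··> v8
  v3 = 0 | (a.0 | d.0) :: ··a··> v7, ··d··> v9
  v4 = 0 | 0 :: ∅
  v5 = (d.0 + b.0) | (a.0 | 0) :: ··a··> v8, ··b··> v9, ··d··> v9
  v6 = c.0 :: ··c··> v10
  v7 = 0 | (0 | d.0) :: ··d··> v11
  v8 = (d.0 + b.0) | (0 | 0) :: ··b··> v11, ··d··> v11
  v9 = 0 | (a.0 | 0) :: ··a··> v11
  v10 = 0 :: ∅
  v11 = 0 | (0 | 0) :: ∅
Partition-refinement fixed point:
  B0 = {u0, v0}
  B1 = {u1, v1}
  B2 = {u5, v5}
  B3 = {u8, v8}
  B4 = {u10, u11, u4, v10, v11, v4}
  B5 = {u9, v9}
  B6 = {u6, v6}
  B7 = {u3, v3}
  B8 = {u7, v7}
  B9 = {u2, v2}
u0 ∈ B0, v0 ∈ B0 → same block

P ~ Q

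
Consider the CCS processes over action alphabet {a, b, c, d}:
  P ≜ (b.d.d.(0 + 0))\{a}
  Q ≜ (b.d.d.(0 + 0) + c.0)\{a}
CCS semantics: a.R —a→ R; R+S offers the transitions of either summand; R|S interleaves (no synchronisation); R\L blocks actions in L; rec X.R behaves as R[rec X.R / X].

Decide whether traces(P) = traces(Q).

traces(P) ≠ traces(Q) — witness ⟨c⟩

LTS(P): 4 reachable states
  p0 = (b.d.d.(0 + 0))\{a} ⊢ ··b··> p1
  p1 = (d.d.(0 + 0))\{a} ⊢ ··d··> p2
  p2 = (d.(0 + 0))\{a} ⊢ ··d··> p3
  p3 = (0 + 0)\{a} ⊢ (no moves)
LTS(Q): 5 reachable states
  q0 = (b.d.d.(0 + 0) + c.0)\{a} ⊢ ··b··> q1, ··c··> q2
  q1 = (d.d.(0 + 0))\{a} ⊢ ··d··> q3
  q2 = 0\{a} ⊢ (no moves)
  q3 = (d.(0 + 0))\{a} ⊢ ··d··> q4
  q4 = (0 + 0)\{a} ⊢ (no moves)
Executing c from Q (initial set {q0}):
  [1] c ⇒ {q2}
  — Q admits the full trace.
Executing c from P (initial set {p0}):
  [1] c ⇒ no successor for P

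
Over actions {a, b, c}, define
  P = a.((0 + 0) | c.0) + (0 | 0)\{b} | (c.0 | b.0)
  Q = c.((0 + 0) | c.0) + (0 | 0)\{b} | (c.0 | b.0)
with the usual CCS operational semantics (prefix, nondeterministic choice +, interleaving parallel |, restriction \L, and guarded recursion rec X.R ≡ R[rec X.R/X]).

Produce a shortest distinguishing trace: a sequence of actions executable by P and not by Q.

a

P's transition system — 6 states:
  m0 = a.((0 + 0) | c.0) + (0 | 0)\{b} | (c.0 | b.0) | --a--▸ m1, --b--▸ m2, --c--▸ m3
  m1 = (0 + 0) | c.0 | --c--▸ m4
  m2 = (0 | 0)\{b} | (c.0 | 0) | --c--▸ m5
  m3 = (0 | 0)\{b} | (0 | b.0) | --b--▸ m5
  m4 = (0 + 0) | 0 | deadlocked
  m5 = (0 | 0)\{b} | (0 | 0) | deadlocked
Q's transition system — 6 states:
  n0 = c.((0 + 0) | c.0) + (0 | 0)\{b} | (c.0 | b.0) | --b--▸ n1, --c--▸ n2, --c--▸ n3
  n1 = (0 | 0)\{b} | (c.0 | 0) | --c--▸ n4
  n2 = (0 + 0) | c.0 | --c--▸ n5
  n3 = (0 | 0)\{b} | (0 | b.0) | --b--▸ n4
  n4 = (0 | 0)\{b} | (0 | 0) | deadlocked
  n5 = (0 + 0) | 0 | deadlocked
Trace ⟨a⟩ through P, begin at {m0}:
  step 1 (a): {m1}
  P completes σ.
Trace ⟨a⟩ through Q, begin at {n0}:
  step 1 (a): ∅  — Q cannot continue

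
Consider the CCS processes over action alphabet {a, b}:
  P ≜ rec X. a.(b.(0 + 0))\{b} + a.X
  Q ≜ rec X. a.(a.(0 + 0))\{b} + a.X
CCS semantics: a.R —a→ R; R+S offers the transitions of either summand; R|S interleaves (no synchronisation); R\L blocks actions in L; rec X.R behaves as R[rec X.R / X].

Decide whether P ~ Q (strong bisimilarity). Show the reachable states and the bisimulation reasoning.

not bisimilar

Reachable graph of P (2 states):
  p0 = rec X. a.(b.(0 + 0))\{b} + a.X :: ··a··> p0, ··a··> p1
  p1 = (b.(0 + 0))\{b} :: stopped
Reachable graph of Q (3 states):
  q0 = rec X. a.(a.(0 + 0))\{b} + a.X :: ··a··> q0, ··a··> q1
  q1 = (a.(0 + 0))\{b} :: ··a··> q2
  q2 = (0 + 0)\{b} :: stopped
Bisimilarity quotient blocks:
  B0 = {p0}
  B1 = {p1, q2}
  B2 = {q0}
  B3 = {q1}
p0 ∈ B0, q0 ∈ B2 → different blocks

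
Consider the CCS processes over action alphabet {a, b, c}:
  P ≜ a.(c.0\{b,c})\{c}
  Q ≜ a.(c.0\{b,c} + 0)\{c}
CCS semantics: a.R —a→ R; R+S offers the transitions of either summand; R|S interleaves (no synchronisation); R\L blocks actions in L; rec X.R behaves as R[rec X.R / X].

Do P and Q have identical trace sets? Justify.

P's transition system — 2 states:
  p0 = a.(c.0\{b,c})\{c} → =a=> p1
  p1 = (c.0\{b,c})\{c} → (no moves)
Q's transition system — 2 states:
  q0 = a.(c.0\{b,c} + 0)\{c} → =a=> q1
  q1 = (c.0\{b,c} + 0)\{c} → (no moves)
Coarsest stable partition (strong bisimilarity classes):
  B0 = {p0, q0}
  B1 = {p1, q1}
p0 ∈ B0, q0 ∈ B0 → same block
Bisimilar ⇒ trace-equivalent.

traces(P) = traces(Q)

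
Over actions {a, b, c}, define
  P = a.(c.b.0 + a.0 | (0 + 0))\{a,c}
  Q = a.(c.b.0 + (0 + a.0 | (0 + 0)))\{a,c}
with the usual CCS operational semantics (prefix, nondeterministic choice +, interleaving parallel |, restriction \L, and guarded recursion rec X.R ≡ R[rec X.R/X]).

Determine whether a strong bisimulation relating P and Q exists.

P ~ Q

P's transition system — 2 states:
  s0 = a.(c.b.0 + a.0 | (0 + 0))\{a,c} :: -a-> s1
  s1 = (c.b.0 + a.0 | (0 + 0))\{a,c} :: ∅
Q's transition system — 2 states:
  t0 = a.(c.b.0 + (0 + a.0 | (0 + 0)))\{a,c} :: -a-> t1
  t1 = (c.b.0 + (0 + a.0 | (0 + 0)))\{a,c} :: ∅
Coarsest stable partition (strong bisimilarity classes):
  B0 = {s0, t0}
  B1 = {s1, t1}
s0 ∈ B0, t0 ∈ B0 → same block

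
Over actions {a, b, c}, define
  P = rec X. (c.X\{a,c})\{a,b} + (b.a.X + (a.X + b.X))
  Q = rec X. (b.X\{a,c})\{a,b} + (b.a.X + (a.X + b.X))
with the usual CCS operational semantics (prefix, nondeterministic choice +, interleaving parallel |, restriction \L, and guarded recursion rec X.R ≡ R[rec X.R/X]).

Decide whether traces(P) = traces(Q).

NO — witness ⟨c⟩

Reachable graph of P (3 states):
  p0 = rec X. (c.X\{a,c})\{a,b} + (b.a.X + (a.X + b.X)) | -a-> p0, -b-> p0, -b-> p1, -c-> p2
  p1 = a.(rec X. (c.X\{a,c})\{a,b} + (b.a.X + (a.X + b.X))) | -a-> p0
  p2 = (rec X. (c.X\{a,c})\{a,b} + (b.a.X + (a.X + b.X)))\{a,c}\{a,b} | deadlocked
Reachable graph of Q (2 states):
  q0 = rec X. (b.X\{a,c})\{a,b} + (b.a.X + (a.X + b.X)) | -a-> q0, -b-> q0, -b-> q1
  q1 = a.(rec X. (b.X\{a,c})\{a,b} + (b.a.X + (a.X + b.X))) | -a-> q0
Executing c from P (initial set {p0}):
  step 1 (c): {p2}
  — P admits the full trace.
Executing c from Q (initial set {q0}):
  step 1 (c): ∅ (Q stuck)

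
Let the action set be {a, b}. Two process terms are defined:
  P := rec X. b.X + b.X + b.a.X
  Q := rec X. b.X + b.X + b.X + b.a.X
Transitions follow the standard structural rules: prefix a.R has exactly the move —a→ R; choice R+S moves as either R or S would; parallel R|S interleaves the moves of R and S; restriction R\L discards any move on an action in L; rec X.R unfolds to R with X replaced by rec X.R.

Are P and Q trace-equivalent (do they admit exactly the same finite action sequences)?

Reachable graph of P (2 states):
  m0 = rec X. b.X + b.X + b.a.X | -b-> m0, -b-> m1
  m1 = a.(rec X. b.X + b.X + b.a.X) | -a-> m0
Reachable graph of Q (2 states):
  n0 = rec X. b.X + b.X + b.X + b.a.X | -b-> n0, -b-> n1
  n1 = a.(rec X. b.X + b.X + b.X + b.a.X) | -a-> n0
Partition-refinement fixed point:
  B0 = {m0, n0}
  B1 = {m1, n1}
m0 ∈ B0, n0 ∈ B0 → same block
Bisimilar ⇒ trace-equivalent.

YES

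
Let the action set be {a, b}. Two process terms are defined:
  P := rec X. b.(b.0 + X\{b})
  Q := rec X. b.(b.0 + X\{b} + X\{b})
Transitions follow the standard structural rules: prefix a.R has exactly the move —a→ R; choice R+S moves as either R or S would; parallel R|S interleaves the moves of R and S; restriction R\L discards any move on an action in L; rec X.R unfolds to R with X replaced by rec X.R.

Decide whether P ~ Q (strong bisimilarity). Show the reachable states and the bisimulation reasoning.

Reachable graph of P (3 states):
  s0 = rec X. b.(b.0 + X\{b}) | -b-> s1
  s1 = b.0 + (rec X. b.(b.0 + X\{b}))\{b} | -b-> s2
  s2 = 0 | ∅
Reachable graph of Q (3 states):
  t0 = rec X. b.(b.0 + X\{b} + X\{b}) | -b-> t1
  t1 = b.0 + (rec X. b.(b.0 + X\{b} + X\{b}))\{b} + (rec X. b.(b.0 + X\{b} + X\{b}))\{b} | -b-> t2
  t2 = 0 | ∅
Bisimilarity quotient blocks:
  B0 = {s0, t0}
  B1 = {s1, t1}
  B2 = {s2, t2}
s0 ∈ B0, t0 ∈ B0 → same block

bisimilar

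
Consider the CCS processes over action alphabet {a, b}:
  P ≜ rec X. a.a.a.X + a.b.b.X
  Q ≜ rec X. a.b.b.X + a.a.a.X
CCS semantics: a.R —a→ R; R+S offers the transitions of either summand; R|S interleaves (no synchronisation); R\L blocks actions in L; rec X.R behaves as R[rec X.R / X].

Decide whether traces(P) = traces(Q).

P's transition system — 5 states:
  p0 = rec X. a.a.a.X + a.b.b.X → —a→ p1, —a→ p2
  p1 = a.a.(rec X. a.a.a.X + a.b.b.X) → —a→ p3
  p2 = b.b.(rec X. a.a.a.X + a.b.b.X) → —b→ p4
  p3 = a.(rec X. a.a.a.X + a.b.b.X) → —a→ p0
  p4 = b.(rec X. a.a.a.X + a.b.b.X) → —b→ p0
Q's transition system — 5 states:
  q0 = rec X. a.b.b.X + a.a.a.X → —a→ q1, —a→ q2
  q1 = a.a.(rec X. a.b.b.X + a.a.a.X) → —a→ q3
  q2 = b.b.(rec X. a.b.b.X + a.a.a.X) → —b→ q4
  q3 = a.(rec X. a.b.b.X + a.a.a.X) → —a→ q0
  q4 = b.(rec X. a.b.b.X + a.a.a.X) → —b→ q0
Bisimilarity quotient blocks:
  B0 = {p0, q0}
  B1 = {p1, q1}
  B2 = {p3, q3}
  B3 = {p2, q2}
  B4 = {p4, q4}
p0 ∈ B0, q0 ∈ B0 → same block
Bisimilar ⇒ trace-equivalent.

traces(P) = traces(Q)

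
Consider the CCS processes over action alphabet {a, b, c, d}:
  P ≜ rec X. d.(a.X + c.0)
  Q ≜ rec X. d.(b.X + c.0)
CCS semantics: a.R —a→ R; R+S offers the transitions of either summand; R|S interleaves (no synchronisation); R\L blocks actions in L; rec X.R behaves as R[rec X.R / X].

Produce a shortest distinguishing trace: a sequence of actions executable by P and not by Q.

Reachable graph of P (3 states):
  u0 = rec X. d.(a.X + c.0) :: ··d··> u1
  u1 = a.(rec X. d.(a.X + c.0)) + c.0 :: ··a··> u0, ··c··> u2
  u2 = 0 :: ∅
Reachable graph of Q (3 states):
  v0 = rec X. d.(b.X + c.0) :: ··d··> v1
  v1 = b.(rec X. d.(b.X + c.0)) + c.0 :: ··b··> v0, ··c··> v2
  v2 = 0 :: ∅
Executing da from P (initial set {u0}):
  step 1 (d): {u1}
  step 2 (a): {u0}
  P completes σ.
Executing da from Q (initial set {v0}):
  step 1 (d): {v1}
  step 2 (a): ∅ (Q stuck)

da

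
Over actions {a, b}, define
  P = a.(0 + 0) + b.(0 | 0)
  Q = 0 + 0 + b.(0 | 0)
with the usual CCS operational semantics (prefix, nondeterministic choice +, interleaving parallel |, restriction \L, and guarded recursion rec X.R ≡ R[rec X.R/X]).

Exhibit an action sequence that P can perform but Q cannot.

a

LTS(P): 3 reachable states
  p0 = a.(0 + 0) + b.(0 | 0) :: ··a··> p1, ··b··> p2
  p1 = 0 + 0 :: stopped
  p2 = 0 | 0 :: stopped
LTS(Q): 2 reachable states
  q0 = 0 + 0 + b.(0 | 0) :: ··b··> q1
  q1 = 0 | 0 :: stopped
Trace ⟨a⟩ through P, begin at {p0}:
  step 1 (a): {p1}
  P completes σ.
Trace ⟨a⟩ through Q, begin at {q0}:
  step 1 (a): ∅ (Q stuck)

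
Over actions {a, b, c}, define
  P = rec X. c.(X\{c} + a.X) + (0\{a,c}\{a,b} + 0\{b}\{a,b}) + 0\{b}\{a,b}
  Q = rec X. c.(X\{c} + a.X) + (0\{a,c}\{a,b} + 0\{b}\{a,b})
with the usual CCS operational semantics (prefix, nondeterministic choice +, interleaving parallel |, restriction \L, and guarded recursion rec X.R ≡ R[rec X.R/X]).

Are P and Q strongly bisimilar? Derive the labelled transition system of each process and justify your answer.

Reachable graph of P (2 states):
  s0 = rec X. c.(X\{c} + a.X) + (0\{a,c}\{a,b} + 0\{b}\{a,b}) + 0\{b}\{a,b} has moves ··c··> s1
  s1 = (rec X. c.(X\{c} + a.X) + (0\{a,c}\{a,b} + 0\{b}\{a,b}) + 0\{b}\{a,b})\{c} + a.(rec X. c.(X\{c} + a.X) + (0\{a,c}\{a,b} + 0\{b}\{a,b}) + 0\{b}\{a,b}) has moves ··a··> s0
Reachable graph of Q (2 states):
  t0 = rec X. c.(X\{c} + a.X) + (0\{a,c}\{a,b} + 0\{b}\{a,b}) has moves ··c··> t1
  t1 = (rec X. c.(X\{c} + a.X) + (0\{a,c}\{a,b} + 0\{b}\{a,b}))\{c} + a.(rec X. c.(X\{c} + a.X) + (0\{a,c}\{a,b} + 0\{b}\{a,b})) has moves ··a··> t0
Bisimilarity quotient blocks:
  B0 = {s0, t0}
  B1 = {s1, t1}
s0 ∈ B0, t0 ∈ B0 → same block

bisimilar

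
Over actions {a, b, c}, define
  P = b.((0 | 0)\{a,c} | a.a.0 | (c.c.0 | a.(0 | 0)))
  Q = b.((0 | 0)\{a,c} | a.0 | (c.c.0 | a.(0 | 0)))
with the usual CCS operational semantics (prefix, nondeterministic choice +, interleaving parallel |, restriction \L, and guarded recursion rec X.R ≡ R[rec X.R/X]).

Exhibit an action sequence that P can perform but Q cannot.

baaa

LTS(P): 19 reachable states
  p0 = b.((0 | 0)\{a,c} | a.a.0 | (c.c.0 | a.(0 | 0))) :: --b--▸ p1
  p1 = (0 | 0)\{a,c} | a.a.0 | (c.c.0 | a.(0 | 0)) :: --a--▸ p2, --a--▸ p3, --c--▸ p4
  p2 = (0 | 0)\{a,c} | a.0 | (c.c.0 | a.(0 | 0)) :: --a--▸ p5, --a--▸ p6, --c--▸ p7
  p3 = (0 | 0)\{a,c} | a.a.0 | (c.c.0 | (0 | 0)) :: --a--▸ p6, --c--▸ p8
  p4 = (0 | 0)\{a,c} | a.a.0 | (c.0 | a.(0 | 0)) :: --a--▸ p7, --a--▸ p8, --c--▸ p9
  p5 = (0 | 0)\{a,c} | 0 | (c.c.0 | a.(0 | 0)) :: --a--▸ p10, --c--▸ p11
  p6 = (0 | 0)\{a,c} | a.0 | (c.c.0 | (0 | 0)) :: --a--▸ p10, --c--▸ p12
  p7 = (0 | 0)\{a,c} | a.0 | (c.0 | a.(0 | 0)) :: --a--▸ p11, --a--▸ p12, --c--▸ p13
  p8 = (0 | 0)\{a,c} | a.a.0 | (c.0 | (0 | 0)) :: --a--▸ p12, --c--▸ p14
  p9 = (0 | 0)\{a,c} | a.a.0 | (0 | a.(0 | 0)) :: --a--▸ p13, --a--▸ p14
  p10 = (0 | 0)\{a,c} | 0 | (c.c.0 | (0 | 0)) :: --c--▸ p15
  p11 = (0 | 0)\{a,c} | 0 | (c.0 | a.(0 | 0)) :: --a--▸ p15, --c--▸ p16
  p12 = (0 | 0)\{a,c} | a.0 | (c.0 | (0 | 0)) :: --a--▸ p15, --c--▸ p17
  p13 = (0 | 0)\{a,c} | a.0 | (0 | a.(0 | 0)) :: --a--▸ p16, --a--▸ p17
  p14 = (0 | 0)\{a,c} | a.a.0 | (0 | (0 | 0)) :: --a--▸ p17
  p15 = (0 | 0)\{a,c} | 0 | (c.0 | (0 | 0)) :: --c--▸ p18
  p16 = (0 | 0)\{a,c} | 0 | (0 | a.(0 | 0)) :: --a--▸ p18
  p17 = (0 | 0)\{a,c} | a.0 | (0 | (0 | 0)) :: --a--▸ p18
  p18 = (0 | 0)\{a,c} | 0 | (0 | (0 | 0)) :: ·
LTS(Q): 13 reachable states
  q0 = b.((0 | 0)\{a,c} | a.0 | (c.c.0 | a.(0 | 0))) :: --b--▸ q1
  q1 = (0 | 0)\{a,c} | a.0 | (c.c.0 | a.(0 | 0)) :: --a--▸ q2, --a--▸ q3, --c--▸ q4
  q2 = (0 | 0)\{a,c} | 0 | (c.c.0 | a.(0 | 0)) :: --a--▸ q5, --c--▸ q6
  q3 = (0 | 0)\{a,c} | a.0 | (c.c.0 | (0 | 0)) :: --a--▸ q5, --c--▸ q7
  q4 = (0 | 0)\{a,c} | a.0 | (c.0 | a.(0 | 0)) :: --a--▸ q6, --a--▸ q7, --c--▸ q8
  q5 = (0 | 0)\{a,c} | 0 | (c.c.0 | (0 | 0)) :: --c--▸ q9
  q6 = (0 | 0)\{a,c} | 0 | (c.0 | a.(0 | 0)) :: --a--▸ q9, --c--▸ q10
  q7 = (0 | 0)\{a,c} | a.0 | (c.0 | (0 | 0)) :: --a--▸ q9, --c--▸ q11
  q8 = (0 | 0)\{a,c} | a.0 | (0 | a.(0 | 0)) :: --a--▸ q10, --a--▸ q11
  q9 = (0 | 0)\{a,c} | 0 | (c.0 | (0 | 0)) :: --c--▸ q12
  q10 = (0 | 0)\{a,c} | 0 | (0 | a.(0 | 0)) :: --a--▸ q12
  q11 = (0 | 0)\{a,c} | a.0 | (0 | (0 | 0)) :: --a--▸ q12
  q12 = (0 | 0)\{a,c} | 0 | (0 | (0 | 0)) :: ·
Run σ = ⟨baaa⟩ on P: start {p0}
  [1] b ⇒ {p1}
  [2] a ⇒ {p2, p3}
  [3] a ⇒ {p5, p6}
  [4] a ⇒ {p10}
  — P admits the full trace.
Run σ = ⟨baaa⟩ on Q: start {q0}
  [1] b ⇒ {q1}
  [2] a ⇒ {q2, q3}
  [3] a ⇒ {q5}
  [4] a ⇒ no successor for Q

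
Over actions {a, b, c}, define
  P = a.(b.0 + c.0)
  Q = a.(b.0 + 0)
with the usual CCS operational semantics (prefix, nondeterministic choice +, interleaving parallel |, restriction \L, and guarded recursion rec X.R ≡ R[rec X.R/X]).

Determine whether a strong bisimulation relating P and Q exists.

not bisimilar

LTS(P): 3 reachable states
  p0 = a.(b.0 + c.0) :: =a=> p1
  p1 = b.0 + c.0 :: =b=> p2, =c=> p2
  p2 = 0 :: (no moves)
LTS(Q): 3 reachable states
  q0 = a.(b.0 + 0) :: =a=> q1
  q1 = b.0 + 0 :: =b=> q2
  q2 = 0 :: (no moves)
Bisimilarity quotient blocks:
  B0 = {p0}
  B1 = {p1}
  B2 = {p2, q2}
  B3 = {q0}
  B4 = {q1}
p0 ∈ B0, q0 ∈ B3 → different blocks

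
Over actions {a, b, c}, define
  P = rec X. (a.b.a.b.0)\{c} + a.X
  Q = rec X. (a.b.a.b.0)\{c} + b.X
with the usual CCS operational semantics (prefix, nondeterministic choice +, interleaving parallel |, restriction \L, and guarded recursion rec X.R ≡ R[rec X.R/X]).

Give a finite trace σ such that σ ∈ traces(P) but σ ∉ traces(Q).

LTS(P): 5 reachable states
  s0 = rec X. (a.b.a.b.0)\{c} + a.X has moves --a--▸ s0, --a--▸ s1
  s1 = (b.a.b.0)\{c} has moves --b--▸ s2
  s2 = (a.b.0)\{c} has moves --a--▸ s3
  s3 = (b.0)\{c} has moves --b--▸ s4
  s4 = 0\{c} has moves deadlocked
LTS(Q): 5 reachable states
  t0 = rec X. (a.b.a.b.0)\{c} + b.X has moves --a--▸ t1, --b--▸ t0
  t1 = (b.a.b.0)\{c} has moves --b--▸ t2
  t2 = (a.b.0)\{c} has moves --a--▸ t3
  t3 = (b.0)\{c} has moves --b--▸ t4
  t4 = 0\{c} has moves deadlocked
Executing aa from P (initial set {s0}):
  after a @ step 1: {s0, s1}
  after a @ step 2: {s0, s1}
  — P admits the full trace.
Executing aa from Q (initial set {t0}):
  after a @ step 1: {t1}
  after a @ step 2: no successor for Q

aa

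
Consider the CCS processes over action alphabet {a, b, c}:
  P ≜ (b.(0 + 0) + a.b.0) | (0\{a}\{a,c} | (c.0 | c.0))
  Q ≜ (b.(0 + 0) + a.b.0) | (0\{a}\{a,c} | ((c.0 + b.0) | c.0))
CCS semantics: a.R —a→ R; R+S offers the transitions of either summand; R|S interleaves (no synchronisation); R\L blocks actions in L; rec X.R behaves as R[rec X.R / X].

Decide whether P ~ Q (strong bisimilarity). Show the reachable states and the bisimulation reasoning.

Reachable graph of P (16 states):
  s0 = (b.(0 + 0) + a.b.0) | (0\{a}\{a,c} | (c.0 | c.0)) | -a-> s1, -b-> s2, -c-> s3, -c-> s4
  s1 = b.0 | (0\{a}\{a,c} | (c.0 | c.0)) | -b-> s5, -c-> s6, -c-> s7
  s2 = (0 + 0) | (0\{a}\{a,c} | (c.0 | c.0)) | -c-> s8, -c-> s9
  s3 = (b.(0 + 0) + a.b.0) | (0\{a}\{a,c} | (0 | c.0)) | -a-> s6, -b-> s8, -c-> s10
  s4 = (b.(0 + 0) + a.b.0) | (0\{a}\{a,c} | (c.0 | 0)) | -a-> s7, -b-> s9, -c-> s10
  s5 = 0 | (0\{a}\{a,c} | (c.0 | c.0)) | -c-> s11, -c-> s12
  s6 = b.0 | (0\{a}\{a,c} | (0 | c.0)) | -b-> s11, -c-> s13
  s7 = b.0 | (0\{a}\{a,c} | (c.0 | 0)) | -b-> s12, -c-> s13
  s8 = (0 + 0) | (0\{a}\{a,c} | (0 | c.0)) | -c-> s14
  s9 = (0 + 0) | (0\{a}\{a,c} | (c.0 | 0)) | -c-> s14
  s10 = (b.(0 + 0) + a.b.0) | (0\{a}\{a,c} | (0 | 0)) | -a-> s13, -b-> s14
  s11 = 0 | (0\{a}\{a,c} | (0 | c.0)) | -c-> s15
  s12 = 0 | (0\{a}\{a,c} | (c.0 | 0)) | -c-> s15
  s13 = b.0 | (0\{a}\{a,c} | (0 | 0)) | -b-> s15
  s14 = (0 + 0) | (0\{a}\{a,c} | (0 | 0)) | (no moves)
  s15 = 0 | (0\{a}\{a,c} | (0 | 0)) | (no moves)
Reachable graph of Q (16 states):
  t0 = (b.(0 + 0) + a.b.0) | (0\{a}\{a,c} | ((c.0 + b.0) | c.0)) | -a-> t1, -b-> t2, -b-> t3, -c-> t3, -c-> t4
  t1 = b.0 | (0\{a}\{a,c} | ((c.0 + b.0) | c.0)) | -b-> t5, -b-> t6, -c-> t6, -c-> t7
  t2 = (0 + 0) | (0\{a}\{a,c} | ((c.0 + b.0) | c.0)) | -b-> t8, -c-> t8, -c-> t9
  t3 = (b.(0 + 0) + a.b.0) | (0\{a}\{a,c} | (0 | c.0)) | -a-> t6, -b-> t8, -c-> t10
  t4 = (b.(0 + 0) + a.b.0) | (0\{a}\{a,c} | ((c.0 + b.0) | 0)) | -a-> t7, -b-> t10, -b-> t9, -c-> t10
  t5 = 0 | (0\{a}\{a,c} | ((c.0 + b.0) | c.0)) | -b-> t11, -c-> t11, -c-> t12
  t6 = b.0 | (0\{a}\{a,c} | (0 | c.0)) | -b-> t11, -c-> t13
  t7 = b.0 | (0\{a}\{a,c} | ((c.0 + b.0) | 0)) | -b-> t12, -b-> t13, -c-> t13
  t8 = (0 + 0) | (0\{a}\{a,c} | (0 | c.0)) | -c-> t14
  t9 = (0 + 0) | (0\{a}\{a,c} | ((c.0 + b.0) | 0)) | -b-> t14, -c-> t14
  t10 = (b.(0 + 0) + a.b.0) | (0\{a}\{a,c} | (0 | 0)) | -a-> t13, -b-> t14
  t11 = 0 | (0\{a}\{a,c} | (0 | c.0)) | -c-> t15
  t12 = 0 | (0\{a}\{a,c} | ((c.0 + b.0) | 0)) | -b-> t15, -c-> t15
  t13 = b.0 | (0\{a}\{a,c} | (0 | 0)) | -b-> t15
  t14 = (0 + 0) | (0\{a}\{a,c} | (0 | 0)) | (no moves)
  t15 = 0 | (0\{a}\{a,c} | (0 | 0)) | (no moves)
Bisimilarity quotient blocks:
  B0 = {s0}
  B1 = {s3, s4, t3}
  B2 = {s11, s12, s8, s9, t11, t8}
  B3 = {s14, s15, t14, t15}
  B4 = {s6, s7, t6}
  B5 = {s13, t13}
  B6 = {s10, t10}
  B7 = {s2, s5}
  B8 = {s1}
  B9 = {t0}
  B10 = {t1}
  B11 = {t7}
  B12 = {t12, t9}
  B13 = {t2, t5}
  B14 = {t4}
s0 ∈ B0, t0 ∈ B9 → different blocks

not bisimilar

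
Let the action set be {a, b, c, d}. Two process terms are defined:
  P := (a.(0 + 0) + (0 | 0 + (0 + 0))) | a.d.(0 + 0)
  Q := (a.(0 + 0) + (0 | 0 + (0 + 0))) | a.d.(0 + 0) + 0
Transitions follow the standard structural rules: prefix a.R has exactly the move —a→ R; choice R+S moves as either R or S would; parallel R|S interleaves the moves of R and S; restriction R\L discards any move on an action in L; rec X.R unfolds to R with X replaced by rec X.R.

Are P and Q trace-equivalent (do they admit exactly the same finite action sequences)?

traces(P) = traces(Q)

P's transition system — 6 states:
  m0 = (a.(0 + 0) + (0 | 0 + (0 + 0))) | a.d.(0 + 0) → ··a··> m1, ··a··> m2
  m1 = (0 + 0) | a.d.(0 + 0) → ··a··> m3
  m2 = (a.(0 + 0) + (0 | 0 + (0 + 0))) | d.(0 + 0) → ··a··> m3, ··d··> m4
  m3 = (0 + 0) | d.(0 + 0) → ··d··> m5
  m4 = (a.(0 + 0) + (0 | 0 + (0 + 0))) | (0 + 0) → ··a··> m5
  m5 = (0 + 0) | (0 + 0) → (no moves)
Q's transition system — 6 states:
  n0 = (a.(0 + 0) + (0 | 0 + (0 + 0))) | a.d.(0 + 0) + 0 → ··a··> n1, ··a··> n2
  n1 = (0 + 0) | a.d.(0 + 0) → ··a··> n3
  n2 = (a.(0 + 0) + (0 | 0 + (0 + 0))) | d.(0 + 0) → ··a··> n3, ··d··> n4
  n3 = (0 + 0) | d.(0 + 0) → ··d··> n5
  n4 = (a.(0 + 0) + (0 | 0 + (0 + 0))) | (0 + 0) → ··a··> n5
  n5 = (0 + 0) | (0 + 0) → (no moves)
Coarsest stable partition (strong bisimilarity classes):
  B0 = {m0, n0}
  B1 = {m1, n1}
  B2 = {m3, n3}
  B3 = {m5, n5}
  B4 = {m2, n2}
  B5 = {m4, n4}
m0 ∈ B0, n0 ∈ B0 → same block
Bisimilar ⇒ trace-equivalent.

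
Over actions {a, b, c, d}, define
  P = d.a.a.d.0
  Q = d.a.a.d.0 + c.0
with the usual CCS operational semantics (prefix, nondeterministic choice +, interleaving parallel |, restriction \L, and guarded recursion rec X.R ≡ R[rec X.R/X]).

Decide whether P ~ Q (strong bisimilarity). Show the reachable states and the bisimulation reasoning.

NO

Reachable graph of P (5 states):
  s0 = d.a.a.d.0 has moves —d→ s1
  s1 = a.a.d.0 has moves —a→ s2
  s2 = a.d.0 has moves —a→ s3
  s3 = d.0 has moves —d→ s4
  s4 = 0 has moves ·
Reachable graph of Q (5 states):
  t0 = d.a.a.d.0 + c.0 has moves —c→ t1, —d→ t2
  t1 = 0 has moves ·
  t2 = a.a.d.0 has moves —a→ t3
  t3 = a.d.0 has moves —a→ t4
  t4 = d.0 has moves —d→ t1
Bisimilarity quotient blocks:
  B0 = {s0}
  B1 = {s1, t2}
  B2 = {s2, t3}
  B3 = {s3, t4}
  B4 = {s4, t1}
  B5 = {t0}
s0 ∈ B0, t0 ∈ B5 → different blocks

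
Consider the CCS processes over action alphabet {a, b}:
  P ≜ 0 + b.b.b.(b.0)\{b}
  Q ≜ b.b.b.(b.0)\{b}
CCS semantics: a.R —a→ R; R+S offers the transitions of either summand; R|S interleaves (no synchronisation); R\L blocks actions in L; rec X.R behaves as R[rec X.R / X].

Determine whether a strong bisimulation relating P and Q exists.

LTS(P): 4 reachable states
  s0 = 0 + b.b.b.(b.0)\{b} ⊢ -b-> s1
  s1 = b.b.(b.0)\{b} ⊢ -b-> s2
  s2 = b.(b.0)\{b} ⊢ -b-> s3
  s3 = (b.0)\{b} ⊢ deadlocked
LTS(Q): 4 reachable states
  t0 = b.b.b.(b.0)\{b} ⊢ -b-> t1
  t1 = b.b.(b.0)\{b} ⊢ -b-> t2
  t2 = b.(b.0)\{b} ⊢ -b-> t3
  t3 = (b.0)\{b} ⊢ deadlocked
Coarsest stable partition (strong bisimilarity classes):
  B0 = {s0, t0}
  B1 = {s1, t1}
  B2 = {s2, t2}
  B3 = {s3, t3}
s0 ∈ B0, t0 ∈ B0 → same block

P ~ Q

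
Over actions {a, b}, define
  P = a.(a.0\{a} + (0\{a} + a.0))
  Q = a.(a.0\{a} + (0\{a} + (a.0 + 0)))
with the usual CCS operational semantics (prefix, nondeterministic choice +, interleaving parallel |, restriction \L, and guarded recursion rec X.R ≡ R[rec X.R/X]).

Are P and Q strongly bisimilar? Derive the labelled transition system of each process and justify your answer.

P's transition system — 4 states:
  s0 = a.(a.0\{a} + (0\{a} + a.0)) :: -a-> s1
  s1 = a.0\{a} + (0\{a} + a.0) :: -a-> s2, -a-> s3
  s2 = 0 :: ·
  s3 = 0\{a} :: ·
Q's transition system — 4 states:
  t0 = a.(a.0\{a} + (0\{a} + (a.0 + 0))) :: -a-> t1
  t1 = a.0\{a} + (0\{a} + (a.0 + 0)) :: -a-> t2, -a-> t3
  t2 = 0 :: ·
  t3 = 0\{a} :: ·
Bisimilarity quotient blocks:
  B0 = {s0, t0}
  B1 = {s1, t1}
  B2 = {s2, s3, t2, t3}
s0 ∈ B0, t0 ∈ B0 → same block

P ~ Q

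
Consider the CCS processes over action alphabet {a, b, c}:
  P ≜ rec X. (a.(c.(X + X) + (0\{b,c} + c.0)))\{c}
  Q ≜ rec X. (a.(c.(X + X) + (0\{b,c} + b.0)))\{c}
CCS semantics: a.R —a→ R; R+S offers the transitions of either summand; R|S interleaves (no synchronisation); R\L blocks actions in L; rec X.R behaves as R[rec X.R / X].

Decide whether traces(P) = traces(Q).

LTS(P): 2 reachable states
  s0 = rec X. (a.(c.(X + X) + (0\{b,c} + c.0)))\{c} :: =a=> s1
  s1 = (c.((rec X. (a.(c.(X + X) + (0\{b,c} + c.0)))\{c}) + (rec X. (a.(c.(X + X) + (0\{b,c} + c.0)))\{c})) + (0\{b,c} + c.0))\{c} :: ∅
LTS(Q): 3 reachable states
  t0 = rec X. (a.(c.(X + X) + (0\{b,c} + b.0)))\{c} :: =a=> t1
  t1 = (c.((rec X. (a.(c.(X + X) + (0\{b,c} + b.0)))\{c}) + (rec X. (a.(c.(X + X) + (0\{b,c} + b.0)))\{c})) + (0\{b,c} + b.0))\{c} :: =b=> t2
  t2 = 0\{c} :: ∅
Executing ab from Q (initial set {t0}):
  [1] a ⇒ {t1}
  [2] b ⇒ {t2}
  Q completes σ.
Executing ab from P (initial set {s0}):
  [1] a ⇒ {s1}
  [2] b ⇒ ∅ (P stuck)

traces(P) ≠ traces(Q) — witness ⟨ab⟩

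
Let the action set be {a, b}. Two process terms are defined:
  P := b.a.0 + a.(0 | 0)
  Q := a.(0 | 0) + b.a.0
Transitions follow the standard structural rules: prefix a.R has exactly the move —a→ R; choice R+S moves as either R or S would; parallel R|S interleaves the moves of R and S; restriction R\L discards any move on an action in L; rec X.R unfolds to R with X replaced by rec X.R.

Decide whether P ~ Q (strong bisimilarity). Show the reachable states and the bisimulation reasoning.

LTS(P): 4 reachable states
  p0 = b.a.0 + a.(0 | 0) → -a-> p1, -b-> p2
  p1 = 0 | 0 → (no moves)
  p2 = a.0 → -a-> p3
  p3 = 0 → (no moves)
LTS(Q): 4 reachable states
  q0 = a.(0 | 0) + b.a.0 → -a-> q1, -b-> q2
  q1 = 0 | 0 → (no moves)
  q2 = a.0 → -a-> q3
  q3 = 0 → (no moves)
Partition-refinement fixed point:
  B0 = {p0, q0}
  B1 = {p1, p3, q1, q3}
  B2 = {p2, q2}
p0 ∈ B0, q0 ∈ B0 → same block

bisimilar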